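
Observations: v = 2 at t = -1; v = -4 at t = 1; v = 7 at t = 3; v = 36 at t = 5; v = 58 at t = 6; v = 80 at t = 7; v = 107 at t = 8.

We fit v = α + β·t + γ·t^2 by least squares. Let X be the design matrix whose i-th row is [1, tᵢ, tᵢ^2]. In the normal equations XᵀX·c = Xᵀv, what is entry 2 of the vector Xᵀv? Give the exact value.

Entry 2 ↔ basis t, so (Xᵀv)_{2} = Σᵢ (t)·vᵢ = (-1)·(2) + (1)·(-4) + (3)·(7) + (5)·(36) + (6)·(58) + (7)·(80) + (8)·(107) = 1959.

1959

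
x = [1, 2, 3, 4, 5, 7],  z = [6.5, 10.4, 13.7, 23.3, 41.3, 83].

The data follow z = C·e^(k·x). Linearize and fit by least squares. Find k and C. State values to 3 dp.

Let Y = ln z. Fitting Y = k·x + ln C by least squares:
Σx = 22.0000, Σ(x)² = 104.0000, Σln z = 18.1192, Σx·ln z = 76.5376.
Equations: 104.0000·k + 22.0000·ln C = 76.5376;  22.0000·k + 6·ln C = 18.1192.
Slope k = (n·Σx·ln z − Σx·Σln z)/(n·Σ(x)² − (Σx)²) = (6·76.5376 − 22.0000·18.1192)/140.0000 = 0.43289; ln C = (Σln z − k·Σx)/n = 1.43261, so C = exp(1.43261) = 4.18961.

k = 0.433, C = 4.190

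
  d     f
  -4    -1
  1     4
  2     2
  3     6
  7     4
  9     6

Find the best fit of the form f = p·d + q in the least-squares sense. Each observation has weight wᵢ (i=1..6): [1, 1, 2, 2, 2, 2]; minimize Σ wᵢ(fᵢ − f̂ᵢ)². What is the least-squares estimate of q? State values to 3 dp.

q = 2.249

AᵀWA·[p, q]ᵀ = AᵀWf reads: 303·p + 39·q = 216;  39·p + 10·q = 39.
det = 303·10 − 39² = 1509.
p = (216·10 − 39·39)/1509 = 213/503; q = (303·39 − 39·216)/1509 = 1131/503.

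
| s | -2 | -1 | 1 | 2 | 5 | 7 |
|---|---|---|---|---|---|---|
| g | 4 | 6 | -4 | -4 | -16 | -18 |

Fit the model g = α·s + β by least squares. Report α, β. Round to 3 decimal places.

α = -2.800, β = 0.267

Normal-equation sums: Σs·s = 84, Σs = 12, Σ1 = 6.
Moment sums: Σs·g = -232, Σg = -32.
Determinant 84·6 − 12² = 360.
α = ((-232)·6 − 12·(-32))/360 = -14/5; β = (84·(-32) − 12·(-232))/360 = 4/15.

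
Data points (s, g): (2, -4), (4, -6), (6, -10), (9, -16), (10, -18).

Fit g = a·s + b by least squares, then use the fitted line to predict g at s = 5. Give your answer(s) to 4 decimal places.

Setting ∂/∂a … = 0 gives: 237·a + 31·b = -416;  31·a + 5·b = -54.
Δ = 237·5 − 31² = 224.
a = ((-416)·5 − 31·(-54))/224 = -29/16; b = (237·(-54) − 31·(-416))/224 = 7/16.
At s = 5: ĝ = (-29/16)·(5) + (7/16)·(1) = -69/8.

ĝ = -8.6250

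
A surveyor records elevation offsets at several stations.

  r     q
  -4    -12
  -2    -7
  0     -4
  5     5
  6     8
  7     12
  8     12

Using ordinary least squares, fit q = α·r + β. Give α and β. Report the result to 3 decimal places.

With design matrix X, XᵀX = [[194, 20]; [20, 7]] and Xᵀq = [315, 14]ᵀ.
det = 194·7 − 20² = 958.
α = (315·7 − 20·14)/958 = 1925/958; β = (194·14 − 20·315)/958 = -1792/479.

α = 2.009, β = -3.741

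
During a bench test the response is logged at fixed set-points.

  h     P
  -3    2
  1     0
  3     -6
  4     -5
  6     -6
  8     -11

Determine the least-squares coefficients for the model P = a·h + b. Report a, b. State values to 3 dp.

From the data, Σh·h = 135, Σh = 19, Σ1 = 6.
And Σh·P = -168, ΣP = -26.
So AᵀA·[a, b]ᵀ = AᵀP: [[135, 19]; [19, 6]]·[a, b]ᵀ = [-168, -26]ᵀ.
Δ = 135·6 − 19² = 449.
a = ((-168)·6 − 19·(-26))/449 = -514/449; b = (135·(-26) − 19·(-168))/449 = -318/449.

a = -1.145, b = -0.708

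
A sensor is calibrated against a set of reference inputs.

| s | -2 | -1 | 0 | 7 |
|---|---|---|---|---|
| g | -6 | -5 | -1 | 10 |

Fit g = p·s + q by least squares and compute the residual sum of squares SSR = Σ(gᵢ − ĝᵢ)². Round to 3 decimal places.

SSR = 2.580

With design matrix A, AᵀA = [[54, 4]; [4, 4]] and Aᵀg = [87, -2]ᵀ.
Eliminating q: 4·(row 1) − 4·(row 2) gives 200·p = 4·87 − 4·(-2) = 356, so p = 89/50.
Then q = ((-2) − 4·(89/50))/4 = -57/25.
Residuals: -4/25, -47/50, 32/25, -9/50; SSR = 129/50.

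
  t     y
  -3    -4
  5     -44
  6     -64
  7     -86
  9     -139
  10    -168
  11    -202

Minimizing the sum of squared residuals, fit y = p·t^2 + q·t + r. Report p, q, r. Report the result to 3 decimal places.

Normal-equation sums: Σt^2·t^2 = 35605, Σt^2·t = 3717, Σt^2 = 421, Σt·t = 421, Σt = 45, Σ1 = 7.
And Σt^2·y = -60155, Σt·y = -6347, Σy = -707.
So XᵀX·[p, q, r]ᵀ = Xᵀy: [[35605, 3717, 421]; [3717, 421, 45]; [421, 45, 7]]·[p, q, r]ᵀ = [-60155, -6347, -707]ᵀ.
Solving the 3×3 system (Gaussian elimination) gives p = -5225/3473, q = -7426/3473, r = 11212/3473.

p = -1.504, q = -2.138, r = 3.228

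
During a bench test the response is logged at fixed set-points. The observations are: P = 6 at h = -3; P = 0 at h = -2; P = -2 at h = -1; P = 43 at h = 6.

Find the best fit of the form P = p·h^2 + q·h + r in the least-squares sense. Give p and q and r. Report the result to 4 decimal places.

The normal equations are: 1394·p + 180·q + 50·r = 1600;  180·p + 50·q + 0·r = 242;  50·p + 0·q + 4·r = 47.
(Σh^2·h^2 = 1394, Σh^2·h = 180, Σh^2 = 50, Σh·h = 50, Σh = 0, Σ1 = 4, Σh^2·P = 1600, Σh·P = 242, ΣP = 47.)
Row-reducing yields p = 1413/1210, q = 1924/3025, r = -689/242.

p = 1.1678, q = 0.6360, r = -2.8471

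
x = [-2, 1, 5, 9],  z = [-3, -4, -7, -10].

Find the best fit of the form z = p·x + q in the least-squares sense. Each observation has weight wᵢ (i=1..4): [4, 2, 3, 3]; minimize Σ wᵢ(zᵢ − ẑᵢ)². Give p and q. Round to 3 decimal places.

Normal-equation sums: Σwᵢ·x·x = 336, Σwᵢ·x = 36, Σwᵢ·1 = 12.
And Σwᵢ·x·z = -359, Σwᵢ·z = -71.
AᵀWA·[p, q]ᵀ = AᵀWz becomes [[336, 36]; [36, 12]]·[p, q]ᵀ = [-359, -71]ᵀ.
Eliminating q: 12·(row 1) − 36·(row 2) gives 2736·p = 12·(-359) − 36·(-71) = -1752, so p = -73/114.
Then q = ((-71) − 36·(-73/114))/12 = -911/228.

p = -0.640, q = -3.996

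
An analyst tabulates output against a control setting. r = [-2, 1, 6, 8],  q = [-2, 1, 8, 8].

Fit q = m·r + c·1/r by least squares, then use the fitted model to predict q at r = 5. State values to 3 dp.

q̂ = 5.570

Entries of AᵀA: Σr·r = 105, Σr·1/r = 4, Σ1/r·1/r = 745/576.
And Σr·q = 117, Σ1/r·q = 13/3.
AᵀA·[m, c]ᵀ = Aᵀq becomes [[105, 4]; [4, 745/576]]·[m, c]ᵀ = [117, 13/3]ᵀ.
Δ = 105·(745/576) − 4² = 23003/192.
m = (117·(745/576) − 4·(13/3))/(23003/192) = 25727/23003; c = (105·(13/3) − 4·117)/(23003/192) = -2496/23003.
At r = 5: q̂ = (25727/23003)·(5) + (-2496/23003)·(1/5) = 640679/115015.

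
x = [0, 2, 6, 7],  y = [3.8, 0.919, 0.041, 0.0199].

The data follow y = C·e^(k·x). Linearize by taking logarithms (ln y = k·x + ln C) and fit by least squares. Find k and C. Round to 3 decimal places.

With ln yᵢ as the transformed response and xᵢ as the regressor:
XᵀX = [[89.0000, 15.0000]; [15.0000, 4]], rhs = [-46.7533, -5.8607]ᵀ  (here Σx = 15.0000, Σ(x)² = 89.0000, Σln y = -5.8607, Σx·ln y = -46.7533).
Slope k = (n·Σx·ln y − Σx·Σln y)/(n·Σ(x)² − (Σx)²) = (4·-46.7533 − 15.0000·-5.8607)/131.0000 = -0.75651; ln C = (Σln y − k·Σx)/n = 1.37174, so C = exp(1.37174) = 3.94221.

k = -0.757, C = 3.942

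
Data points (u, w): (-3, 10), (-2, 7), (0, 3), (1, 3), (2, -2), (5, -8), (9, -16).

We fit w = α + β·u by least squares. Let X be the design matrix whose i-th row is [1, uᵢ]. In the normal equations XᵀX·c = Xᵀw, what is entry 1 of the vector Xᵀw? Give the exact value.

-3

Entry 1 ↔ basis 1, so (Xᵀw)_{1} = Σᵢ wᵢ = (1)·(10) + (1)·(7) + (1)·(3) + (1)·(3) + (1)·(-2) + (1)·(-8) + (1)·(-16) = -3.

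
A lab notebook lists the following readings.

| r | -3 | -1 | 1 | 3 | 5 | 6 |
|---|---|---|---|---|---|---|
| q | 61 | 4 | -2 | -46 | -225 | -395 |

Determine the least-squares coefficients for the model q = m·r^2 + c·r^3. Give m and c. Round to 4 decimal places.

Normal-equation sums: Σr^2·r^2 = 2085, Σr^2·r^3 = 10901, Σr^3·r^3 = 63741.
For Xᵀq: Σr^2·q = -19708, Σr^3·q = -116340.
Eliminating c: 63741·(row 1) − 10901·(row 2) gives 14068184·m = 63741·(-19708) − 10901·(-116340) = 12014712, so m = 1501839/1758523.
Then c = ((-116340) − 10901·(1501839/1758523))/63741 = -3466499/1758523.

m = 0.8540, c = -1.9713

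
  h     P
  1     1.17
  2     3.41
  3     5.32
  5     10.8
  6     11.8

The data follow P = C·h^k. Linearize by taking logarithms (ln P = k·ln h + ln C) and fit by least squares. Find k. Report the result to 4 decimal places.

Taking logs, ln P = k·ln h + ln C, so regress ln P on ln h.
Σln h = 5.1930, Σ(ln h)² = 7.4881, Σln P = 7.9028, Σln h·ln P = 10.9386.
Equations: 7.4881·k + 5.1930·ln C = 10.9386;  5.1930·k + 5·ln C = 7.9028.
Solving (det = 10.4737): k = 1.30363, ln C = 0.22663.

k = 1.3036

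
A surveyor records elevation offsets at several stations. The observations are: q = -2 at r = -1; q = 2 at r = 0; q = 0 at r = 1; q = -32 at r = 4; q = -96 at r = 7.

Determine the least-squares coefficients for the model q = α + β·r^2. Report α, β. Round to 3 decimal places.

α = 1.051, β = -1.989

Normal-equation sums: Σ1 = 5, Σr^2 = 67, Σr^2·r^2 = 2659.
Moment sums: Σq = -128, Σr^2·q = -5218.
Δ = 5·2659 − 67² = 8806.
α = ((-128)·2659 − 67·(-5218))/8806 = 661/629; β = (5·(-5218) − 67·(-128))/8806 = -1251/629.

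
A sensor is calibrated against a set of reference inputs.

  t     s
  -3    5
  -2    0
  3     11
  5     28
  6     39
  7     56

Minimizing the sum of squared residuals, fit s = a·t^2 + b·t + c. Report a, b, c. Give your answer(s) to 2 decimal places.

Sums needed: Σt^2·t^2 = 4500, Σt^2·t = 676, Σt^2 = 132, Σt·t = 132, Σt = 16, Σ1 = 6.
And Σt^2·s = 4992, Σt·s = 784, Σs = 139.
So MᵀM·[a, b, c]ᵀ = Mᵀs: [[4500, 676, 132]; [676, 132, 16]; [132, 16, 6]]·[a, b, c]ᵀ = [4992, 784, 139]ᵀ.
Inverting the 3×3 Gram matrix, [a, b, c]ᵀ = [14569/14100, 4133/4700, -6733/3525]ᵀ.

a = 1.03, b = 0.88, c = -1.91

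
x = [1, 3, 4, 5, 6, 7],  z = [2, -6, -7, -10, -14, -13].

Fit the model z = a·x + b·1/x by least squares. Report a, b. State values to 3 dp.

Setting ∂/∂a … = 0 gives: 136·a + 6·b = -269;  6·a + (222581/176400)·b = -667/84.
Eliminating b: (222581/176400)·(row 1) − 6·(row 2) gives (2990077/22050)·a = (222581/176400)·(-269) − 6·(-667/84) = -51470089/176400, so a = -51470089/23920616.
Then b = ((-667/84) − 6·(-51470089/23920616))/(222581/176400) = 11776800/2990077.

a = -2.152, b = 3.939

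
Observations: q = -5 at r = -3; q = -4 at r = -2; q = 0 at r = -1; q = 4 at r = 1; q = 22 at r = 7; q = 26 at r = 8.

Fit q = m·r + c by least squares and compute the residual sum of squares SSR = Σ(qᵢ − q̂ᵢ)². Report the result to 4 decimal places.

Setting ∂/∂m … = 0 gives: 128·m + 10·c = 389;  10·m + 6·c = 43.
Determinant 128·6 − 10² = 668.
m = (389·6 − 10·43)/668 = 476/167; c = (128·43 − 10·389)/668 = 807/334.
Residuals: 379/334, -239/334, 145/334, -423/334, -123/334, 261/334; SSR = 1449/334.

SSR = 4.3383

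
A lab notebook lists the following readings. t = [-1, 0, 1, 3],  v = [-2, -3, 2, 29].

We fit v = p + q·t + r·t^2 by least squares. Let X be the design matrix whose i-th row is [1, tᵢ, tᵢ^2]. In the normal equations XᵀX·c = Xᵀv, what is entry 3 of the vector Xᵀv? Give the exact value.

261

Entry 3 ↔ basis t^2, so (Xᵀv)_{3} = Σᵢ (t^2)·vᵢ = (1)·(-2) + (0)·(-3) + (1)·(2) + (9)·(29) = 261.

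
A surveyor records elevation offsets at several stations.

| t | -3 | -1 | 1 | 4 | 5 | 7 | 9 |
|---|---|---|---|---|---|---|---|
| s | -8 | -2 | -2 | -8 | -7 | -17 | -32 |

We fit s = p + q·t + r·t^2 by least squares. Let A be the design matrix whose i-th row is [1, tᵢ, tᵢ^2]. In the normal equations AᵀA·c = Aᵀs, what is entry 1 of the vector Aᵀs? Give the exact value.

Entry 1 ↔ basis 1, so (Aᵀs)_{1} = Σᵢ sᵢ = (1)·(-8) + (1)·(-2) + (1)·(-2) + (1)·(-8) + (1)·(-7) + (1)·(-17) + (1)·(-32) = -76.

-76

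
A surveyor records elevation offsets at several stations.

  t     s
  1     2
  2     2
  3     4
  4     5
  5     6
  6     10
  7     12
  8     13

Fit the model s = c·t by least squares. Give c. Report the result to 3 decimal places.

c = 1.549

With design matrix A, AᵀA = [[204]] and Aᵀs = [316]ᵀ.
Hence c = 316 / 204 ≈ 1.54902.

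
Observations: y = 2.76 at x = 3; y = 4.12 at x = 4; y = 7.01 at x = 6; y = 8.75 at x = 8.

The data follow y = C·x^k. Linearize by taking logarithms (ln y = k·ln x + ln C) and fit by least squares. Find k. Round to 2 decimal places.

k = 1.20

With ln yᵢ as the transformed response and ln xᵢ as the regressor:
Σln x = 6.3561, Σ(ln x)² = 10.6632, Σln y = 6.5475, Σln x·ln y = 11.0777.
Equations: 10.6632·k + 6.3561·ln C = 11.0777;  6.3561·k + 4·ln C = 6.5475.
Solving (det = 2.2529): k = 1.19599, ln C = -0.26360.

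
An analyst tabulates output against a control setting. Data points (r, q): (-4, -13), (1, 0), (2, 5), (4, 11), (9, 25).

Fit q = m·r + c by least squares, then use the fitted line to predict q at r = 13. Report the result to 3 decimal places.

Normal-equation sums: Σr·r = 118, Σr = 12, Σ1 = 5.
And Σr·q = 331, Σq = 28.
Δ = 118·5 − 12² = 446.
m = (331·5 − 12·28)/446 = 1319/446; c = (118·28 − 12·331)/446 = -334/223.
At r = 13: q̂ = (1319/446)·(13) + (-334/223)·(1) = 16479/446.

q̂ = 36.948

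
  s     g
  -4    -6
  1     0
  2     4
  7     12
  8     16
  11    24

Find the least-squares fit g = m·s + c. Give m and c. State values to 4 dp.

m = 1.9867, c = 0.0552

Entries of XᵀX: Σs·s = 255, Σs = 25, Σ1 = 6.
And Σs·g = 508, Σg = 50.
Eliminating c: 6·(row 1) − 25·(row 2) gives 905·m = 6·508 − 25·50 = 1798, so m = 1798/905.
Then c = (50 − 25·(1798/905))/6 = 10/181.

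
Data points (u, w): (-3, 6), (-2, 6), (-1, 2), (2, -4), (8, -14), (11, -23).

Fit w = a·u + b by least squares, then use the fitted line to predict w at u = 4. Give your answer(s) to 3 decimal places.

Compute the Gram sums: Σu·u = 203, Σu = 15, Σ1 = 6.
And Σu·w = -405, Σw = -27.
Determinant 203·6 − 15² = 993.
a = ((-405)·6 − 15·(-27))/993 = -675/331; b = (203·(-27) − 15·(-405))/993 = 198/331.
At u = 4: ŵ = (-675/331)·(4) + (198/331)·(1) = -2502/331.

ŵ = -7.559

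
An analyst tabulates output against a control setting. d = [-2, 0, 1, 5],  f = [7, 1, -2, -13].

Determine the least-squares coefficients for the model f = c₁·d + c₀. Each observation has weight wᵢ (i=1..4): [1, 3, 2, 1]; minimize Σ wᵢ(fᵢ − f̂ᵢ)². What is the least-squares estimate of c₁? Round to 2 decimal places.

XᵀWX·[c₁, c₀]ᵀ = XᵀWf reads: 31·c₁ + 5·c₀ = -83;  5·c₁ + 7·c₀ = -7.
Eliminating c₀: 7·(row 1) − 5·(row 2) gives 192·c₁ = 7·(-83) − 5·(-7) = -546, so c₁ = -91/32.
Then c₀ = ((-7) − 5·(-91/32))/7 = 33/32.

c₁ = -2.84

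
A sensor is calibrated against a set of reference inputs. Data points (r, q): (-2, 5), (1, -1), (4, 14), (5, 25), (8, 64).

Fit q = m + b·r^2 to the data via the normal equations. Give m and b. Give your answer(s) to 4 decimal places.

Setting ∂/∂m … = 0 gives: 5·m + 110·b = 107;  110·m + 4994·b = 4964.
(Σ1 = 5, Σr^2 = 110, Σr^2·r^2 = 4994, Σq = 107, Σr^2·q = 4964.)
det = 5·4994 − 110² = 12870.
m = (107·4994 − 110·4964)/12870 = -59/65; b = (5·4964 − 110·107)/12870 = 145/143.

m = -0.9077, b = 1.0140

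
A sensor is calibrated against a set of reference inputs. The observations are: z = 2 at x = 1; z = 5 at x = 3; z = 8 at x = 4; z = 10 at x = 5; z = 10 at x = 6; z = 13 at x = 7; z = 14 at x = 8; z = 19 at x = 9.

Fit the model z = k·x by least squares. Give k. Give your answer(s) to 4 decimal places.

From the data, Σx·x = 281.
For Mᵀz: Σx·z = 533.
k = 533/281 = 1.8968.

k = 1.8968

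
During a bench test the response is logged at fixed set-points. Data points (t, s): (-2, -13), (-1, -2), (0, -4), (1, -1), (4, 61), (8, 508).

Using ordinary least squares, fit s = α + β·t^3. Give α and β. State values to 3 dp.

The normal system XᵀX·[α, β]ᵀ = Xᵀs is [[6, 568]; [568, 266306]]·[α, β]ᵀ = [549, 264105]ᵀ.
det = 6·266306 − 568² = 1275212.
α = (549·266306 − 568·264105)/1275212 = -1904823/637606; β = (6·264105 − 568·549)/1275212 = 636399/637606.

α = -2.987, β = 0.998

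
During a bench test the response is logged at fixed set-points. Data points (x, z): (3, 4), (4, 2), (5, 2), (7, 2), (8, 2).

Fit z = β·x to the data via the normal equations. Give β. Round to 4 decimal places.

With design matrix A, AᵀA = [[163]] and Aᵀz = [60]ᵀ.
Hence β = 60 / 163 ≈ 0.368098.

β = 0.3681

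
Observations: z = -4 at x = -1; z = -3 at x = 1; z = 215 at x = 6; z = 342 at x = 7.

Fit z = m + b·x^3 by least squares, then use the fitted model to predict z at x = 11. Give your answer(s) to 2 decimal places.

ẑ = 1338.39

Forming MᵀM = [[4, 559]; [559, 164307]] and Mᵀz = [550, 163747]ᵀ gives MᵀM·[m, b]ᵀ = Mᵀz.
det = 4·164307 − 559² = 344747.
m = (550·164307 − 559·163747)/344747 = -89671/26519; b = (4·163747 − 559·550)/344747 = 347538/344747.
At x = 11: ẑ = (-89671/26519)·(1) + (347538/344747)·(1331) = 461407355/344747.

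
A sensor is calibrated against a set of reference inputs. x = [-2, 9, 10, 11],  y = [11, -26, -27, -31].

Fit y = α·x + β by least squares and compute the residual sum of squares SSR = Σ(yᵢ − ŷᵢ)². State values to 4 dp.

SSR = 2.6045

Entries of MᵀM: Σx·x = 306, Σx = 28, Σ1 = 4.
And Σx·y = -867, Σy = -73.
MᵀM·[α, β]ᵀ = Mᵀy becomes [[306, 28]; [28, 4]]·[α, β]ᵀ = [-867, -73]ᵀ.
Eliminating β: 4·(row 1) − 28·(row 2) gives 440·α = 4·(-867) − 28·(-73) = -1424, so α = -178/55.
Then β = ((-73) − 28·(-178/55))/4 = 969/220.
Residuals: 27/220, -281/220, 211/220, 43/220; SSR = 573/220.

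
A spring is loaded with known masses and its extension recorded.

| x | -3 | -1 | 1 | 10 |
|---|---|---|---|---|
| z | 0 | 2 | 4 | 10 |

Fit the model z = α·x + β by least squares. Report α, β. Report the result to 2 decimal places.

α = 0.75, β = 2.69

Compute the Gram sums: Σx·x = 111, Σx = 7, Σ1 = 4.
For Mᵀz: Σx·z = 102, Σz = 16.
MᵀM·[α, β]ᵀ = Mᵀz becomes [[111, 7]; [7, 4]]·[α, β]ᵀ = [102, 16]ᵀ.
Δ = 111·4 − 7² = 395.
α = (102·4 − 7·16)/395 = 296/395; β = (111·16 − 7·102)/395 = 1062/395.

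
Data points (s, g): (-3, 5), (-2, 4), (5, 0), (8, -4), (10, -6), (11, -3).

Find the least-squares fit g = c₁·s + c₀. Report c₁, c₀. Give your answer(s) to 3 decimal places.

c₁ = -0.704, c₀ = 2.735

Normal-equation sums: Σs·s = 323, Σs = 29, Σ1 = 6.
For Aᵀg: Σs·g = -148, Σg = -4.
Eliminating c₀: 6·(row 1) − 29·(row 2) gives 1097·c₁ = 6·(-148) − 29·(-4) = -772, so c₁ = -772/1097.
Then c₀ = ((-4) − 29·(-772/1097))/6 = 3000/1097.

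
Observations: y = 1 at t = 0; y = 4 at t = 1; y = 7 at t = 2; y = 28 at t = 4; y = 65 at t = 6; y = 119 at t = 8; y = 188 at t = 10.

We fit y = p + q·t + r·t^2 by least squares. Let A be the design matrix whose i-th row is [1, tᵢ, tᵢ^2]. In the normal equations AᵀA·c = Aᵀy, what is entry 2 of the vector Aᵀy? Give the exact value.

Entry 2 ↔ basis t, so (Aᵀy)_{2} = Σᵢ (t)·yᵢ = (0)·(1) + (1)·(4) + (2)·(7) + (4)·(28) + (6)·(65) + (8)·(119) + (10)·(188) = 3352.

3352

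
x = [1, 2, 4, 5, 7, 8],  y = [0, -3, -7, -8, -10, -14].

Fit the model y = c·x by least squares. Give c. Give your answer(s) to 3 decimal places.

Sums needed: Σx·x = 159.
Moment sums: Σx·y = -256.
Normal equations: [[159]]·[c]ᵀ = [-256]ᵀ.
Hence c = -256 / 159 ≈ -1.61006.

c = -1.610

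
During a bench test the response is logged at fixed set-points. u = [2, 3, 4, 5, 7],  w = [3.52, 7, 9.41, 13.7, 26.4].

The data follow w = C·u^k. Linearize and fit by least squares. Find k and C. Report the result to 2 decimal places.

With ln wᵢ as the transformed response and ln uᵢ as the regressor:
Σln u = 6.7334, Σ(ln u)² = 9.9861, Σln w = 11.3369, Σln u·ln w = 16.7001.
Normal system: [[9.9861, 6.7334]; [6.7334, 5]]·[k, ln C]ᵀ = [16.7001, 11.3369]ᵀ.
Δ = 9.9861·5 − (6.7334)² = 4.5917; k = (16.7001·5 − 6.7334·11.3369)/4.5917 = 1.56031, ln C = (9.9861·11.3369 − 6.7334·16.7001)/4.5917 = 0.16614, so C = exp(0.16614) = 1.18074.

k = 1.56, C = 1.18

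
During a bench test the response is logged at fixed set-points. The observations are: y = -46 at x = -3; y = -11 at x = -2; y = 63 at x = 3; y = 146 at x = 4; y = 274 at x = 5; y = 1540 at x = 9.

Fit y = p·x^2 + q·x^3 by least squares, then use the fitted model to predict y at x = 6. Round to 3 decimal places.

Sums needed: Σx^2·x^2 = 7620, Σx^2·x^3 = 63166, Σx^3·x^3 = 552684.
For Aᵀy: Σx^2·y = 134035, Σx^3·y = 1169285.
AᵀA·[p, q]ᵀ = Aᵀy becomes [[7620, 63166]; [63166, 552684]]·[p, q]ᵀ = [134035, 1169285]ᵀ.
Determinant 7620·552684 − 63166² = 221508524.
p = (134035·552684 − 63166·1169285)/221508524 = 109971815/110754262; q = (7620·1169285 − 63166·134035)/221508524 = 221748445/110754262.
At x = 6: ŷ = (109971815/110754262)·(36) + (221748445/110754262)·(216) = 25928324730/55377131.

ŷ = 468.214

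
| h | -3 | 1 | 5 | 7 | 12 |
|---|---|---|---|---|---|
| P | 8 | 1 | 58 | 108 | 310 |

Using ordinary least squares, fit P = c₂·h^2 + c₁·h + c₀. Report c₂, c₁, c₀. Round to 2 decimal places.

Setting ∂/∂c₂ … = 0 gives: 23844·c₂ + 2170·c₁ + 228·c₀ = 51455;  2170·c₂ + 228·c₁ + 22·c₀ = 4743;  228·c₂ + 22·c₁ + 5·c₀ = 485.
Solving the 3×3 system (Gaussian elimination) gives c₂ = 2012739/1007126, c₁ = 2127499/1007126, c₀ = -1725336/503563.

c₂ = 2.00, c₁ = 2.11, c₀ = -3.43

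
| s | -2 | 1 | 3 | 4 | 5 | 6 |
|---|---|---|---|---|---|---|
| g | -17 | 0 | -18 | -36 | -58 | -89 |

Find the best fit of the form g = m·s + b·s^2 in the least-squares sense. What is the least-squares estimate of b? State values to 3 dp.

b = -2.915

Sums needed: Σs·s = 91, Σs·s^2 = 425, Σs^2·s^2 = 2275.
Moment sums: Σs·g = -988, Σs^2·g = -5460.
Normal equations: [[91, 425]; [425, 2275]]·[m, b]ᵀ = [-988, -5460]ᵀ.
Determinant 91·2275 − 425² = 26400.
m = ((-988)·2275 − 425·(-5460))/26400 = 91/33; b = (91·(-5460) − 425·(-988))/26400 = -481/165.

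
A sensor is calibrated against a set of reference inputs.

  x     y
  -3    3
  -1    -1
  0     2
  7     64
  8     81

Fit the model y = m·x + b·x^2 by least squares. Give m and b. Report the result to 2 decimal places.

Sums needed: Σx·x = 123, Σx·x^2 = 827, Σx^2·x^2 = 6579.
Moment sums: Σx·y = 1088, Σx^2·y = 8346.
So MᵀM·[m, b]ᵀ = Mᵀy: [[123, 827]; [827, 6579]]·[m, b]ᵀ = [1088, 8346]ᵀ.
Determinant 123·6579 − 827² = 125288.
m = (1088·6579 − 827·8346)/125288 = 127905/62644; b = (123·8346 − 827·1088)/125288 = 63391/62644.

m = 2.04, b = 1.01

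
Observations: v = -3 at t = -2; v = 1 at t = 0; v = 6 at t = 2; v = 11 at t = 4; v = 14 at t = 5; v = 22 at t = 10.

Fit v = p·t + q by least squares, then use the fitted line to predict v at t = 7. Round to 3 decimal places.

Compute the Gram sums: Σt·t = 149, Σt = 19, Σ1 = 6.
Right-hand side: Σt·v = 352, Σv = 51.
So MᵀM·[p, q]ᵀ = Mᵀv: [[149, 19]; [19, 6]]·[p, q]ᵀ = [352, 51]ᵀ.
Δ = 149·6 − 19² = 533.
p = (352·6 − 19·51)/533 = 1143/533; q = (149·51 − 19·352)/533 = 911/533.
At t = 7: v̂ = (1143/533)·(7) + (911/533)·(1) = 8912/533.

v̂ = 16.720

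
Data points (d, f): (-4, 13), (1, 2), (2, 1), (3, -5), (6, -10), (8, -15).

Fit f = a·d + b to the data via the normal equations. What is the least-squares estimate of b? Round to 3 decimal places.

b = 3.947

Setting ∂/∂a … = 0 gives: 130·a + 16·b = -243;  16·a + 6·b = -14.
(Σd·d = 130, Σd = 16, Σ1 = 6, Σd·f = -243, Σf = -14.)
det = 130·6 − 16² = 524.
a = ((-243)·6 − 16·(-14))/524 = -617/262; b = (130·(-14) − 16·(-243))/524 = 517/131.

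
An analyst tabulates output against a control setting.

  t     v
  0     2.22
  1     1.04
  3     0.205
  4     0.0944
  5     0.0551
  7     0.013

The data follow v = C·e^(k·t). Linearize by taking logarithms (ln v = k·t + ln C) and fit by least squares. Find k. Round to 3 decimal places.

Let Y = ln v. Fitting Y = k·t + ln C by least squares:
Sums: Σt = 20.0000, Σ(t)² = 100.0000, Σln v = -10.3496, Σt·ln v = -59.0485.
Normal system: [[100.0000, 20.0000]; [20.0000, 6]]·[k, ln C]ᵀ = [-59.0485, -10.3496]ᵀ.
Solving (det = 200.0000): k = -0.73649, ln C = 0.73003.

k = -0.736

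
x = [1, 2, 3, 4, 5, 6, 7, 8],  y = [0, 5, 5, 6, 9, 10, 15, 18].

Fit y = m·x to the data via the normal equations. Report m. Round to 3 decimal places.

MᵀM·[m]ᵀ = Mᵀy reads: 204·m = 403.
m = 403/204 = 1.97549.

m = 1.975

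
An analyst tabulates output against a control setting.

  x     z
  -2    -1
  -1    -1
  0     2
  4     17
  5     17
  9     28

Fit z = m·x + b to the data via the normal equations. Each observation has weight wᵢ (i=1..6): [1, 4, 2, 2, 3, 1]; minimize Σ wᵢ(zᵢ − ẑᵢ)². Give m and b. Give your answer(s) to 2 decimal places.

m = 2.95, b = 2.71

Compute the Gram sums: Σwᵢ·x·x = 196, Σwᵢ·x = 26, Σwᵢ·1 = 13.
Right-hand side: Σwᵢ·x·z = 649, Σwᵢ·z = 112.
Eliminating b: 13·(row 1) − 26·(row 2) gives 1872·m = 13·649 − 26·112 = 5525, so m = 425/144.
Then b = (112 − 26·(425/144))/13 = 2539/936.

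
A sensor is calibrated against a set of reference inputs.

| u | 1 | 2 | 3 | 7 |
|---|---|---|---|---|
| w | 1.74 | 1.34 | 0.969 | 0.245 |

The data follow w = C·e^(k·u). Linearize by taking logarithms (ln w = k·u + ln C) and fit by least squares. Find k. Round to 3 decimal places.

Let Y = ln w. Fitting Y = k·u + ln C by least squares:
Σu = 13.0000, Σ(u)² = 63.0000, Σln w = -0.5914, Σu·ln w = -8.8007.
Normal system: [[63.0000, 13.0000]; [13.0000, 4]]·[k, ln C]ᵀ = [-8.8007, -0.5914]ᵀ.
Slope k = (n·Σu·ln w − Σu·Σln w)/(n·Σ(u)² − (Σu)²) = (4·-8.8007 − 13.0000·-0.5914)/83.0000 = -0.33150; ln C = (Σln w − k·Σu)/n = 0.92951.

k = -0.331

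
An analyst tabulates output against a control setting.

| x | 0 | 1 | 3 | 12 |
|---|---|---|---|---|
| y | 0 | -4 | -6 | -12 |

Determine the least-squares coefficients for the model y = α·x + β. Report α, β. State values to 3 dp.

Compute the Gram sums: Σx·x = 154, Σx = 16, Σ1 = 4.
And Σx·y = -166, Σy = -22.
AᵀA·[α, β]ᵀ = Aᵀy becomes [[154, 16]; [16, 4]]·[α, β]ᵀ = [-166, -22]ᵀ.
det = 154·4 − 16² = 360.
α = ((-166)·4 − 16·(-22))/360 = -13/15; β = (154·(-22) − 16·(-166))/360 = -61/30.

α = -0.867, β = -2.033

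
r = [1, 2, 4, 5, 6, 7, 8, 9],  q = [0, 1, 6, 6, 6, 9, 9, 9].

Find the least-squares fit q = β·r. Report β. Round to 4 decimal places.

Sums needed: Σr·r = 276.
And Σr·q = 308.
So XᵀX·[β]ᵀ = Xᵀq: [[276]]·[β]ᵀ = [308]ᵀ.
Hence β = 308 / 276 ≈ 1.11594.

β = 1.1159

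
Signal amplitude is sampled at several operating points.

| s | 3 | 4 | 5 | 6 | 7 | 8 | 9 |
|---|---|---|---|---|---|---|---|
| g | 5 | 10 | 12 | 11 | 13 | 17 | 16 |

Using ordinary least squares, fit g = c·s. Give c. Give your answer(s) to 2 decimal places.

Entries of MᵀM: Σs·s = 280.
For Mᵀg: Σs·g = 552.
MᵀM·[c]ᵀ = Mᵀg becomes [[280]]·[c]ᵀ = [552]ᵀ.
Hence c = 552 / 280 ≈ 1.97143.

c = 1.97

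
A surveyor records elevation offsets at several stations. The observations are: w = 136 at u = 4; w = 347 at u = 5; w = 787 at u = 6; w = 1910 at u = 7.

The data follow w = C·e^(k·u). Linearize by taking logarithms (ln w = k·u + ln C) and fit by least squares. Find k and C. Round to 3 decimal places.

Let Y = ln w. Fitting Y = k·u + ln C by least squares:
AᵀA = [[126.0000, 22.0000]; [22.0000, 4]], rhs = [141.7906, 24.9851]ᵀ  (here Σu = 22.0000, Σ(u)² = 126.0000, Σln w = 24.9851, Σu·ln w = 141.7906).
Solving (det = 20.0000): k = 0.87455, ln C = 1.43623, so C = exp(1.43623) = 4.20483.

k = 0.875, C = 4.205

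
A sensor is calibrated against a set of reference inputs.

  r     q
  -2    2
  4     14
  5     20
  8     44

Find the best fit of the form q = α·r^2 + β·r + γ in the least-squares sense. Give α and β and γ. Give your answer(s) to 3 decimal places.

With design matrix X, XᵀX = [[4993, 693, 109]; [693, 109, 15]; [109, 15, 4]] and Xᵀq = [3548, 504, 80]ᵀ.
Inverting the 3×3 Gram matrix, [α, β, γ]ᵀ = [1575/2878, 2643/2878, 2365/1439]ᵀ.

α = 0.547, β = 0.918, γ = 1.644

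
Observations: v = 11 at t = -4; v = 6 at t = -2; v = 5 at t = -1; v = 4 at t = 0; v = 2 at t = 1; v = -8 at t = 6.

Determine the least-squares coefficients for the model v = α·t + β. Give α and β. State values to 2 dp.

α = -1.84, β = 3.33

Normal-equation sums: Σt·t = 58, Σt = 0, Σ1 = 6.
And Σt·v = -107, Σv = 20.
MᵀM·[α, β]ᵀ = Mᵀv becomes [[58, 0]; [0, 6]]·[α, β]ᵀ = [-107, 20]ᵀ.
Δ = 58·6 − 0² = 348.
α = ((-107)·6 − 0·20)/348 = -107/58; β = (58·20 − 0·(-107))/348 = 10/3.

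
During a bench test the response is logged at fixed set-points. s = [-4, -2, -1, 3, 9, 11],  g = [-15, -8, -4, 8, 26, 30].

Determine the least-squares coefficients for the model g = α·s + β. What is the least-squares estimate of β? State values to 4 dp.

The normal system MᵀM·[α, β]ᵀ = Mᵀg is [[232, 16]; [16, 6]]·[α, β]ᵀ = [668, 37]ᵀ.
Eliminating β: 6·(row 1) − 16·(row 2) gives 1136·α = 6·668 − 16·37 = 3416, so α = 427/142.
Then β = (37 − 16·(427/142))/6 = -263/142.

β = -1.8521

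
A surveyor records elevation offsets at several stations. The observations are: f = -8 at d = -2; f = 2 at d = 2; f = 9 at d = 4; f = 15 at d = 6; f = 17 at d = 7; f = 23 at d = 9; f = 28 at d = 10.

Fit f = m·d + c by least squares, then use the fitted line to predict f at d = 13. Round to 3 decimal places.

The normal system XᵀX·[m, c]ᵀ = Xᵀf is [[290, 36]; [36, 7]]·[m, c]ᵀ = [752, 86]ᵀ.
Δ = 290·7 − 36² = 734.
m = (752·7 − 36·86)/734 = 1084/367; c = (290·86 − 36·752)/734 = -1066/367.
At d = 13: f̂ = (1084/367)·(13) + (-1066/367)·(1) = 13026/367.

f̂ = 35.493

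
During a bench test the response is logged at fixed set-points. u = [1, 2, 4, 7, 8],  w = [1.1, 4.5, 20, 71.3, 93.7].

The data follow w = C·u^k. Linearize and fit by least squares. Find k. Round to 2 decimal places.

Linearized form: ln w = k·ln u + ln C. From the 5 transformed points,
Over the data: Σln u = 6.1048, Σ(ln u)² = 10.5129, Σln w = 13.4021, Σln u·ln w = 22.9394.
Normal system: [[10.5129, 6.1048]; [6.1048, 5]]·[k, ln C]ᵀ = [22.9394, 13.4021]ᵀ.
Δ = 10.5129·5 − (6.1048)² = 15.2960; k = (22.9394·5 − 6.1048·13.4021)/15.2960 = 2.14956, ln C = (10.5129·13.4021 − 6.1048·22.9394)/15.2960 = 0.05590.

k = 2.15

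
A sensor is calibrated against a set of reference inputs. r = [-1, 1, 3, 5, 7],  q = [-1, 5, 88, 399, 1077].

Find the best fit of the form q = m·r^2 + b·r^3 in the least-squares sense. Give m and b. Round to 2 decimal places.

Setting ∂/∂m … = 0 gives: 3109·m + 20175·b = 63544;  20175·m + 134005·b = 421668.
Eliminating b: 134005·(row 1) − 20175·(row 2) gives 9590920·m = 134005·63544 − 20175·421668 = 8061820, so m = 403091/479546.
Then b = (421668 − 20175·(403091/479546))/134005 = 7241403/2397730.

m = 0.84, b = 3.02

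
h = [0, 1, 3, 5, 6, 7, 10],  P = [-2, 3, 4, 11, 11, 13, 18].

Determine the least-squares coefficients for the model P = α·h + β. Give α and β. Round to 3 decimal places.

From the data, Σh·h = 220, Σh = 32, Σ1 = 7.
For MᵀP: Σh·P = 407, ΣP = 58.
MᵀM·[α, β]ᵀ = MᵀP becomes [[220, 32]; [32, 7]]·[α, β]ᵀ = [407, 58]ᵀ.
Eliminating β: 7·(row 1) − 32·(row 2) gives 516·α = 7·407 − 32·58 = 993, so α = 331/172.
Then β = (58 − 32·(331/172))/7 = -22/43.

α = 1.924, β = -0.512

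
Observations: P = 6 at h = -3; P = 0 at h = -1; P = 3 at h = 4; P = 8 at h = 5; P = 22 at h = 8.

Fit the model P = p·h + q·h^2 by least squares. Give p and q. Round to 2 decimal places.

Sums needed: Σh·h = 115, Σh·h^2 = 673, Σh^2·h^2 = 5059.
For MᵀP: Σh·P = 210, Σh^2·P = 1710.
So MᵀM·[p, q]ᵀ = MᵀP: [[115, 673]; [673, 5059]]·[p, q]ᵀ = [210, 1710]ᵀ.
Eliminating q: 5059·(row 1) − 673·(row 2) gives 128856·p = 5059·210 − 673·1710 = -88440, so p = -3685/5369.
Then q = (1710 − 673·(-3685/5369))/5059 = 2305/5369.

p = -0.69, q = 0.43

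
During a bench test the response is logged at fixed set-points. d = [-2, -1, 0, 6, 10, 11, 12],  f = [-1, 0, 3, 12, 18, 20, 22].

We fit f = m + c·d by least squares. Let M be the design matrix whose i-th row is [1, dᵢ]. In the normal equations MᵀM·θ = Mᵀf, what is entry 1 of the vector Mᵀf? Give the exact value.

74

Entry 1 ↔ basis 1, so (Mᵀf)_{1} = Σᵢ fᵢ = (1)·(-1) + (1)·(0) + (1)·(3) + (1)·(12) + (1)·(18) + (1)·(20) + (1)·(22) = 74.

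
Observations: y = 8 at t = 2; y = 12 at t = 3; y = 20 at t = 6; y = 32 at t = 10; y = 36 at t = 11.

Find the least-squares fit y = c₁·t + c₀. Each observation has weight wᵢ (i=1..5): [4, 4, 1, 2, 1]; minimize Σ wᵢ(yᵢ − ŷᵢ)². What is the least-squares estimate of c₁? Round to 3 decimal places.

c₁ = 2.995

Normal-equation sums: Σwᵢ·t·t = 409, Σwᵢ·t = 57, Σwᵢ·1 = 12.
Right-hand side: Σwᵢ·t·y = 1364, Σwᵢ·y = 200.
det = 409·12 − 57² = 1659.
c₁ = (1364·12 − 57·200)/1659 = 1656/553; c₀ = (409·200 − 57·1364)/1659 = 4052/1659.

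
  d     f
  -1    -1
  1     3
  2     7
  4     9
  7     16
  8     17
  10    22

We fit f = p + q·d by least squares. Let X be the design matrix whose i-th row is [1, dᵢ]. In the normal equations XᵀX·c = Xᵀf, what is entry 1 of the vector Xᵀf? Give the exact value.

Entry 1 ↔ basis 1, so (Xᵀf)_{1} = Σᵢ fᵢ = (1)·(-1) + (1)·(3) + (1)·(7) + (1)·(9) + (1)·(16) + (1)·(17) + (1)·(22) = 73.

73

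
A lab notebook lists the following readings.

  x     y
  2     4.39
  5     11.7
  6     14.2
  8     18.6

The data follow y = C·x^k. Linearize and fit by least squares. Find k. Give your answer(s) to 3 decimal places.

Linearized form: ln y = k·ln x + ln C. From the 4 transformed points,
Σln x = 6.1738, Σ(ln x)² = 10.6052, Σln y = 9.5153, Σln x·ln y = 15.8165.
Equations: 10.6052·k + 6.1738·ln C = 15.8165;  6.1738·k + 4·ln C = 9.5153.
Δ = 10.6052·4 − (6.1738)² = 4.3053; k = (15.8165·4 − 6.1738·9.5153)/4.3053 = 1.04995, ln C = (10.6052·9.5153 − 6.1738·15.8165)/4.3053 = 0.75829.

k = 1.050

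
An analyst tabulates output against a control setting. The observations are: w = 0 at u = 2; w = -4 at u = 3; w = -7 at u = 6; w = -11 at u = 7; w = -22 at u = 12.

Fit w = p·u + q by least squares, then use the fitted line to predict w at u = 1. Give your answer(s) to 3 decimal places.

From the data, Σu·u = 242, Σu = 30, Σ1 = 5.
Right-hand side: Σu·w = -395, Σw = -44.
Δ = 242·5 − 30² = 310.
p = ((-395)·5 − 30·(-44))/310 = -131/62; q = (242·(-44) − 30·(-395))/310 = 601/155.
At u = 1: ŵ = (-131/62)·(1) + (601/155)·(1) = 547/310.

ŵ = 1.765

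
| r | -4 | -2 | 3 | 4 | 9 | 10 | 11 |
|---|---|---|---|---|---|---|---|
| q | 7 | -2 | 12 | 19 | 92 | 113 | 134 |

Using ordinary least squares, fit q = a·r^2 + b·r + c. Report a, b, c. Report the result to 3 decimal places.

a = 0.985, b = 1.620, c = -2.443

Compute the Gram sums: Σr^2·r^2 = 31811, Σr^2·r = 3079, Σr^2 = 347, Σr·r = 347, Σr = 31, Σ1 = 7.
And Σr^2·q = 35482, Σr·q = 3520, Σq = 375.
Solving the 3×3 system (Gaussian elimination) gives a = 590707/599568, b = 971461/599568, c = -122055/49964.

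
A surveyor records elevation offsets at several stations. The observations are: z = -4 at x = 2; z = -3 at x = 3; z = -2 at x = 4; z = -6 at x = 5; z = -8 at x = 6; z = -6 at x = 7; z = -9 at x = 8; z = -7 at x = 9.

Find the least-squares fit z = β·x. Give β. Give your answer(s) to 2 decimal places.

From the data, Σx·x = 284.
And Σx·z = -280.
Hence β = -280 / 284 ≈ -0.985915.

β = -0.99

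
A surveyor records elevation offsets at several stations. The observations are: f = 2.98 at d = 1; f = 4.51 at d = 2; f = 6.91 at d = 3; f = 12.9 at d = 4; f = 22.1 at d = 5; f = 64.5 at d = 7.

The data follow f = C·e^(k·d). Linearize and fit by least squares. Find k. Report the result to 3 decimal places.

Taking logs, ln f = k·d + ln C, so regress ln f on d.
XᵀX = [[104.0000, 22.0000]; [22.0000, 6]], rhs = [64.7769, 14.3507]ᵀ  (here Σd = 22.0000, Σ(d)² = 104.0000, Σln f = 14.3507, Σd·ln f = 64.7769).
Solving (det = 140.0000): k = 0.52105, ln C = 0.48127.

k = 0.521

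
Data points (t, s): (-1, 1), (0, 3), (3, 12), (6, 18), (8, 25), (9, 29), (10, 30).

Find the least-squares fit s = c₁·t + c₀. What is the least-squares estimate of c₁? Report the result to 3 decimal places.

c₁ = 2.707

Setting ∂/∂c₁ … = 0 gives: 291·c₁ + 35·c₀ = 904;  35·c₁ + 7·c₀ = 118.
Eliminating c₀: 7·(row 1) − 35·(row 2) gives 812·c₁ = 7·904 − 35·118 = 2198, so c₁ = 157/58.
Then c₀ = (118 − 35·(157/58))/7 = 1349/406.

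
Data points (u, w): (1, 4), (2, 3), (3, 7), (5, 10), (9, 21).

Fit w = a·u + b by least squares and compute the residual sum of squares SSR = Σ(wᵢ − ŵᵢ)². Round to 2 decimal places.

Setting ∂/∂a … = 0 gives: 120·a + 20·b = 270;  20·a + 5·b = 45.
Eliminating b: 5·(row 1) − 20·(row 2) gives 200·a = 5·270 − 20·45 = 450, so a = 9/4.
Then b = (45 − 20·(9/4))/5 = 0.
Residuals: 7/4, -3/2, 1/4, -5/4, 3/4; SSR = 15/2.

SSR = 7.50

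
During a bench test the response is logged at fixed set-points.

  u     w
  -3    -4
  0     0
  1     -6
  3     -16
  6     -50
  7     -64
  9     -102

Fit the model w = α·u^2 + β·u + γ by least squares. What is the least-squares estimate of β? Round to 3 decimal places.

β = -2.049

Sums needed: Σu^2·u^2 = 10421, Σu^2·u = 1289, Σu^2 = 185, Σu·u = 185, Σu = 23, Σ1 = 7.
Right-hand side: Σu^2·w = -13384, Σu·w = -1708, Σw = -242.
Row-reducing yields α = -11911/11781, β = -24137/11781, γ = -628/561.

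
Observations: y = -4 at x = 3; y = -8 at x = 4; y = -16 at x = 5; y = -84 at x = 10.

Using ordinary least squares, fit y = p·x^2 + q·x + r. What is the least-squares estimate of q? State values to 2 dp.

MᵀM·[p, q, r]ᵀ = Mᵀy reads: 10962·p + 1216·q + 150·r = -8964;  1216·p + 150·q + 22·r = -964;  150·p + 22·q + 4·r = -112.
(Σx^2·x^2 = 10962, Σx^2·x = 1216, Σx^2 = 150, Σx·x = 150, Σx = 22, Σ1 = 4, Σx^2·y = -8964, Σx·y = -964, Σy = -112.)
Solving the 3×3 system (Gaussian elimination) gives p = -522/473, q = 1362/473, r = -1160/473.

q = 2.88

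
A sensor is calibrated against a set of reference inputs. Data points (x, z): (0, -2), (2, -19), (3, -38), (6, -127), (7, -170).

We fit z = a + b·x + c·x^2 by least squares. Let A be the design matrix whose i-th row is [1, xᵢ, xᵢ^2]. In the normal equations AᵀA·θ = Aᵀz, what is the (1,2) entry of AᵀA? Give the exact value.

Row 1 ↔ basis 1, column 2 ↔ basis x, so (AᵀA)_{1,2} = Σᵢ x = (1)·(0) + (1)·(2) + (1)·(3) + (1)·(6) + (1)·(7) = 18.

18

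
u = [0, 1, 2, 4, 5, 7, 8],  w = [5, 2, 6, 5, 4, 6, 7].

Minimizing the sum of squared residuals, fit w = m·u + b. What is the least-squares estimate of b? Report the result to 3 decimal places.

Forming MᵀM = [[159, 27]; [27, 7]] and Mᵀw = [152, 35]ᵀ gives MᵀM·[m, b]ᵀ = Mᵀw.
det = 159·7 − 27² = 384.
m = (152·7 − 27·35)/384 = 119/384; b = (159·35 − 27·152)/384 = 487/128.

b = 3.805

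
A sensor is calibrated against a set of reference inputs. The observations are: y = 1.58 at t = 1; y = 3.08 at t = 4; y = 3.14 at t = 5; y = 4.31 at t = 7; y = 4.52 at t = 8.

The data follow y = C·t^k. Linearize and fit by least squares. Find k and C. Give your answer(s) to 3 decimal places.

Taking logs, ln y = k·ln t + ln C, so regress ln y on ln t.
Σln t = 7.0211, Σ(ln t)² = 12.6227, Σln y = 5.6960, Σln t·ln y = 9.3808.
Equations: 12.6227·k + 7.0211·ln C = 9.3808;  7.0211·k + 5·ln C = 5.6960.
Slope k = (n·Σln t·ln y − Σln t·Σln y)/(n·Σ(ln t)² − (Σln t)²) = (5·9.3808 − 7.0211·5.6960)/13.8181 = 0.50018; ln C = (Σln y − k·Σln t)/n = 0.43685, so C = exp(0.43685) = 1.54782.

k = 0.500, C = 1.548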